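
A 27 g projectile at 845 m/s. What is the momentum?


p = m*v = 0.027*845 = 22.82 kg·m/s

22.82 kg·m/s


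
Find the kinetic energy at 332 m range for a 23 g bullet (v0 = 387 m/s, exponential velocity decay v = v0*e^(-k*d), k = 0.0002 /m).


v = v0*exp(-k*d) = 387*exp(-0.0002*332) = 362.138 m/s
E = 0.5*m*v^2 = 0.5*0.023*362.138^2 = 1508 J

1508 J


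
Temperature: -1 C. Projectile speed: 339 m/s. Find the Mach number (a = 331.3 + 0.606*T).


a = 331.3 + 0.606*(-1) = 330.694 m/s
M = v/a = 339/330.694 = 1.025

1.025


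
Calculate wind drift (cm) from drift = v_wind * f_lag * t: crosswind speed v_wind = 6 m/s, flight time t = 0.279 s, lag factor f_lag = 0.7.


drift = v_wind * lag * t = 6 * 0.7 * 0.279 = 1.1718 m ≈ 117.2 cm

117.2 cm


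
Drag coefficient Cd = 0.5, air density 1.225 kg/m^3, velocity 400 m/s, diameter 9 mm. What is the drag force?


A = pi*(d/2)^2 = pi*(9/2000)^2 = 6.36173e-05 m^2
Fd = 0.5*Cd*rho*A*v^2 = 0.5*0.5*1.225*6.36173e-05*400^2 = 3.117 N

3.117 N


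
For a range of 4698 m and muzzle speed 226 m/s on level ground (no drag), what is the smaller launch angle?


sin(2*theta) = R*g/v0^2 = 4698*9.81/226^2 = 0.902329, theta = arcsin(0.902329)/2 = 32.23°

32.23 degrees


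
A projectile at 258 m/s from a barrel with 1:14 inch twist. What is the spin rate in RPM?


twist_m = 14*0.0254 = 0.3556 m
spin = v/twist = 258/0.3556 = 725.5343 rev/s
RPM = spin*60 = 725.5343*60 ≈ 43532 RPM

43532 RPM


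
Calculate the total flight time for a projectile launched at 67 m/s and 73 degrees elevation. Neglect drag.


T = 2*v0*sin(theta)/g = 2*67*sin(73°)/9.81 = 13.06 s

13.06 s


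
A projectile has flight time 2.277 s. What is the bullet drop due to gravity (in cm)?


drop = 0.5*g*t^2 = 0.5*9.81*2.277^2 = 25.4311 m ≈ 2543 cm

2543 cm


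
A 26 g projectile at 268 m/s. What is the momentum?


p = m*v = 0.026*268 = 6.968 kg·m/s

6.968 kg·m/s


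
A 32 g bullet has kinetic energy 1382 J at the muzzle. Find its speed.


v = sqrt(2*E/m) = sqrt(2*1382/0.032) = 293.9 m/s

293.9 m/s


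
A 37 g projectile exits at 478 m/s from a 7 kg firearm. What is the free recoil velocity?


v_recoil = m_p * v_p / m_gun = 0.037 * 478 / 7 = 2.527 m/s

2.527 m/s


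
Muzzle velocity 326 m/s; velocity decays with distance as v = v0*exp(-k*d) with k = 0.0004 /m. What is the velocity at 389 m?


v = v0*exp(-k*d) = 326*exp(-0.0004*389) = 279 m/s

279 m/s


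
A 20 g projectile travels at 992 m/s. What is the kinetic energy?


E = 0.5*m*v^2 = 0.5*0.02*992^2 = 9841 J

9841 J


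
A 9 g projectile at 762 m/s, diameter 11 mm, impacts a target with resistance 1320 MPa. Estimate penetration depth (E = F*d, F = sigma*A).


A = pi*(d/2)^2 = pi*(11/2)^2 = 95.0332 mm^2
E = 0.5*m*v^2 = 0.5*0.009*762^2 = 2612.9 J
depth = E/(sigma*A) = 2612.9 J / (1320 MPa * 95.0332 mm^2) = 2612.9/(1320 * 95.0332) m = 0.0208292 m ≈ 20.83 mm

20.83 mm


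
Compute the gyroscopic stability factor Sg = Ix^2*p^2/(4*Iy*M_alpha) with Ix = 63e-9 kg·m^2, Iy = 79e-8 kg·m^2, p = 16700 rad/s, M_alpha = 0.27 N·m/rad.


Sg = Ix^2 * p^2 / (4 * Iy * M_alpha) = (63e-9)^2 * 16700^2 / (4 * 79e-8 * 0.27) = 1.297

1.297


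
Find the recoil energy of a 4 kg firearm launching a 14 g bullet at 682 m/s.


v_r = m_p*v_p/m_gun = 0.014*682/4 = 2.387 m/s, E_r = 0.5*m_gun*v_r^2 = 0.5*4*2.387^2 = 11.4 J

11.4 J


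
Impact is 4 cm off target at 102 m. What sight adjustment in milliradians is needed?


1 mrad subtends 1 cm per 10 m of range, so adj = error_cm / (dist_m / 10) = 4 / (102/10) = 0.3922 mrad

0.3922 mrad


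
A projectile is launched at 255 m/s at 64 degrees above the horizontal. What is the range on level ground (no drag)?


R = v0^2 * sin(2*theta) / g = 255^2 * sin(2*64°) / 9.81 = 5223 m

5223 m


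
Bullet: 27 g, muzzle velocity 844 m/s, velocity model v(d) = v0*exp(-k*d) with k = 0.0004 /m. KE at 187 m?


v = v0*exp(-k*d) = 844*exp(-0.0004*187) = 783.172 m/s
E = 0.5*m*v^2 = 0.5*0.027*783.172^2 = 8280 J

8280 J


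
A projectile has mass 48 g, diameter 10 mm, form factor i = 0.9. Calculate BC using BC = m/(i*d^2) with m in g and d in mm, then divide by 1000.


BC = m/(i*d^2*1000) = 48/(0.9 * 10^2 * 1000) = 0.0005333

0.0005333


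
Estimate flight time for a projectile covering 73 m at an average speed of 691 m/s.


t = d/v = 73/691 = 0.1056 s

0.1056 s


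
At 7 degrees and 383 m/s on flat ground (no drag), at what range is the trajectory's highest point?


R = v0^2*sin(2*theta)/g = 383^2*sin(2*7°)/9.81 = 3617.46 m
apex_dist = R/2 = 3617.46/2 = 1809 m

1809 m


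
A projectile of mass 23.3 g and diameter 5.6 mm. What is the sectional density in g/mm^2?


SD = m/d^2 = 23.3/5.6^2 = 0.743 g/mm^2

0.743 g/mm^2


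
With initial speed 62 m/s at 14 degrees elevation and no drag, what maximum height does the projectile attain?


H = (v0*sin(theta))^2 / (2g) = (62*sin(14°))^2 / (2*9.81) = 11.47 m

11.47 m


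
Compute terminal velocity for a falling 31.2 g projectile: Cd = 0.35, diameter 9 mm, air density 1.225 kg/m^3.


A = pi*(d/2)^2 = pi*(9/2000)^2 = 6.36173e-05 m^2
vt = sqrt(2mg/(Cd*rho*A)) = sqrt(2*0.0312*9.81/(0.35 * 1.225 * 6.36173e-05)) = 149.8 m/s

149.8 m/s


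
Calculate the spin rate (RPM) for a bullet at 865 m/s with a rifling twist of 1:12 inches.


twist_m = 12*0.0254 = 0.3048 m
spin = v/twist = 865/0.3048 = 2837.927 rev/s
RPM = spin*60 = 2837.927*60 ≈ 170276 RPM

170276 RPM


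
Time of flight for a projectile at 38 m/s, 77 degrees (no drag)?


T = 2*v0*sin(theta)/g = 2*38*sin(77°)/9.81 = 7.549 s

7.549 s


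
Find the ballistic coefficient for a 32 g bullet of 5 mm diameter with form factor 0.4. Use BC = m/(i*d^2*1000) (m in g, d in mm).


BC = m/(i*d^2*1000) = 32/(0.4 * 5^2 * 1000) = 0.0032

0.0032


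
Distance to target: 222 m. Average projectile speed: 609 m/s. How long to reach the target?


t = d/v = 222/609 = 0.3645 s

0.3645 s


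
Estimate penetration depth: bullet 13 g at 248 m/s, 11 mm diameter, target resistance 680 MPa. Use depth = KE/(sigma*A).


A = pi*(d/2)^2 = pi*(11/2)^2 = 95.0332 mm^2
E = 0.5*m*v^2 = 0.5*0.013*248^2 = 399.776 J
depth = E/(sigma*A) = 399.776 J / (680 MPa * 95.0332 mm^2) = 399.776/(680 * 95.0332) m = 0.00618632 m ≈ 6.186 mm

6.186 mm


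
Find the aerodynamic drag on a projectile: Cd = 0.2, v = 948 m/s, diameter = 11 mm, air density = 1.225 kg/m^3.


A = pi*(d/2)^2 = pi*(11/2000)^2 = 9.50332e-05 m^2
Fd = 0.5*Cd*rho*A*v^2 = 0.5*0.2*1.225*9.50332e-05*948^2 = 10.46 N

10.46 N


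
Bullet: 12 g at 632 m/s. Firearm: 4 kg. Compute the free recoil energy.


v_r = m_p*v_p/m_gun = 0.012*632/4 = 1.896 m/s, E_r = 0.5*m_gun*v_r^2 = 0.5*4*1.896^2 = 7.19 J

7.19 J


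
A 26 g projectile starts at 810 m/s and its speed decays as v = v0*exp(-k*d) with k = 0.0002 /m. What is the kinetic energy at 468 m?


v = v0*exp(-k*d) = 810*exp(-0.0002*468) = 737.624 m/s
E = 0.5*m*v^2 = 0.5*0.026*737.624^2 = 7073 J

7073 J


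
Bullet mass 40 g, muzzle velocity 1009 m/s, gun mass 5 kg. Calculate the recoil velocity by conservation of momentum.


v_recoil = m_p * v_p / m_gun = 0.04 * 1009 / 5 = 8.072 m/s

8.072 m/s


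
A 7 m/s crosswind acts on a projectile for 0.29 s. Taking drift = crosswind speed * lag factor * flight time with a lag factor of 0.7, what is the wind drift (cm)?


drift = v_wind * lag * t = 7 * 0.7 * 0.29 = 1.421 m ≈ 142.1 cm

142.1 cm


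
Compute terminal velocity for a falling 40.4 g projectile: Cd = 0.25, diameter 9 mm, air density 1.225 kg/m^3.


A = pi*(d/2)^2 = pi*(9/2000)^2 = 6.36173e-05 m^2
vt = sqrt(2mg/(Cd*rho*A)) = sqrt(2*0.0404*9.81/(0.25 * 1.225 * 6.36173e-05)) = 201.7 m/s

201.7 m/s


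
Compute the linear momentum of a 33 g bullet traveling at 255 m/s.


p = m*v = 0.033*255 = 8.415 kg·m/s

8.415 kg·m/s


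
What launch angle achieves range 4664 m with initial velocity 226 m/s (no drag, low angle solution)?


sin(2*theta) = R*g/v0^2 = 4664*9.81/226^2 = 0.895799, theta = arcsin(0.895799)/2 = 31.81°

31.81 degrees


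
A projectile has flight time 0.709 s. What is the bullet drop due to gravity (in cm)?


drop = 0.5*g*t^2 = 0.5*9.81*0.709^2 = 2.46565 m ≈ 246.6 cm

246.6 cm


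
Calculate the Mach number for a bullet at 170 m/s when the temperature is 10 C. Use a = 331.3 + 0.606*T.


a = 331.3 + 0.606*(10) = 337.36 m/s
M = v/a = 170/337.36 = 0.5039

0.5039


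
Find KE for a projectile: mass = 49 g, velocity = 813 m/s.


E = 0.5*m*v^2 = 0.5*0.049*813^2 = 16194 J

16194 J


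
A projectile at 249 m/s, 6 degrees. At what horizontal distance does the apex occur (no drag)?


R = v0^2*sin(2*theta)/g = 249^2*sin(2*6°)/9.81 = 1314.04 m
apex_dist = R/2 = 1314.04/2 = 657 m

657 m


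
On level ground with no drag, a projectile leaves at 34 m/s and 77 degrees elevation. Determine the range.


R = v0^2 * sin(2*theta) / g = 34^2 * sin(2*77°) / 9.81 = 51.66 m

51.66 m


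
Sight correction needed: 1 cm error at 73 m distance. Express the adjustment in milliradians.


1 mrad subtends 1 cm per 10 m of range, so adj = error_cm / (dist_m / 10) = 1 / (73/10) = 0.137 mrad

0.137 mrad


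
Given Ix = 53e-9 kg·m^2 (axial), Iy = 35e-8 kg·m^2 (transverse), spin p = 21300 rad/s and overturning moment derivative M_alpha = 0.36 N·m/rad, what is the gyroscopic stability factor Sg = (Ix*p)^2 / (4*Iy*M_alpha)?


Sg = Ix^2 * p^2 / (4 * Iy * M_alpha) = (53e-9)^2 * 21300^2 / (4 * 35e-8 * 0.36) = 2.529

2.529


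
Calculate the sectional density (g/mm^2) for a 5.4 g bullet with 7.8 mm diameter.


SD = m/d^2 = 5.4/7.8^2 = 0.08876 g/mm^2

0.08876 g/mm^2


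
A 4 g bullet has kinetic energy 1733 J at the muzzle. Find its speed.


v = sqrt(2*E/m) = sqrt(2*1733/0.004) = 930.9 m/s

930.9 m/s


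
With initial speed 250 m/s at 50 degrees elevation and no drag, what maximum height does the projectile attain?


H = (v0*sin(theta))^2 / (2g) = (250*sin(50°))^2 / (2*9.81) = 1869 m

1869 m


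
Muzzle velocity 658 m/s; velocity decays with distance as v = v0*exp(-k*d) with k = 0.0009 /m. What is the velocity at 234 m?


v = v0*exp(-k*d) = 658*exp(-0.0009*234) = 533 m/s

533 m/s


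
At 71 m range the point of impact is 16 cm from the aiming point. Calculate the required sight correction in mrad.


1 mrad subtends 1 cm per 10 m of range, so adj = error_cm / (dist_m / 10) = 16 / (71/10) = 2.254 mrad

2.254 mrad


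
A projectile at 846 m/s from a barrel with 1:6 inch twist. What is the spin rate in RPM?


twist_m = 6*0.0254 = 0.1524 m
spin = v/twist = 846/0.1524 = 5551.181 rev/s
RPM = spin*60 = 5551.181*60 ≈ 333071 RPM

333071 RPM


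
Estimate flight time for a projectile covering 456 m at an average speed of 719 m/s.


t = d/v = 456/719 = 0.6342 s

0.6342 s


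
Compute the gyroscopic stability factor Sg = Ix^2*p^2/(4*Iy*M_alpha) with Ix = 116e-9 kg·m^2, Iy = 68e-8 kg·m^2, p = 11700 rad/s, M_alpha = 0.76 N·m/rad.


Sg = Ix^2 * p^2 / (4 * Iy * M_alpha) = (116e-9)^2 * 11700^2 / (4 * 68e-8 * 0.76) = 0.8911

0.8911


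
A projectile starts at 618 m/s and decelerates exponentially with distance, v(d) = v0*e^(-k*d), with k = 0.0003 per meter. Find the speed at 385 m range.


v = v0*exp(-k*d) = 618*exp(-0.0003*385) = 550.6 m/s

550.6 m/s


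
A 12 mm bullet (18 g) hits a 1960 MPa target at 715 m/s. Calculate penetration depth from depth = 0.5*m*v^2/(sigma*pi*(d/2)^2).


A = pi*(d/2)^2 = pi*(12/2)^2 = 113.097 mm^2
E = 0.5*m*v^2 = 0.5*0.018*715^2 = 4601.02 J
depth = E/(sigma*A) = 4601.02 J / (1960 MPa * 113.097 mm^2) = 4601.02/(1960 * 113.097) m = 0.0207561 m ≈ 20.76 mm

20.76 mm


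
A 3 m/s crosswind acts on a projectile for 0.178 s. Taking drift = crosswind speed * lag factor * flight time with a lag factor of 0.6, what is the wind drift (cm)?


drift = v_wind * lag * t = 3 * 0.6 * 0.178 = 0.3204 m ≈ 32.04 cm

32.04 cm


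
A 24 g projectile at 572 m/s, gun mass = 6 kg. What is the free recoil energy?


v_r = m_p*v_p/m_gun = 0.024*572/6 = 2.288 m/s, E_r = 0.5*m_gun*v_r^2 = 0.5*6*2.288^2 = 15.7 J

15.7 J


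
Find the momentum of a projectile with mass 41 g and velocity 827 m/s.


p = m*v = 0.041*827 = 33.91 kg·m/s

33.91 kg·m/s


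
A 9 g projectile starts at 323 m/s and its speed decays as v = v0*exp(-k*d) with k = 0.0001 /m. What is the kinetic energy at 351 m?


v = v0*exp(-k*d) = 323*exp(-0.0001*351) = 311.859 m/s
E = 0.5*m*v^2 = 0.5*0.009*311.859^2 = 437.7 J

437.7 J


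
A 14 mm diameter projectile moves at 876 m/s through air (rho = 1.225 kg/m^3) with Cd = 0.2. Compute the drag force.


A = pi*(d/2)^2 = pi*(14/2000)^2 = 1.53938e-04 m^2
Fd = 0.5*Cd*rho*A*v^2 = 0.5*0.2*1.225*1.53938e-04*876^2 = 14.47 N

14.47 N


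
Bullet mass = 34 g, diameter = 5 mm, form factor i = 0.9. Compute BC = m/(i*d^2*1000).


BC = m/(i*d^2*1000) = 34/(0.9 * 5^2 * 1000) = 0.001511

0.001511


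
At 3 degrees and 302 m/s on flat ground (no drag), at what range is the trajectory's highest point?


R = v0^2*sin(2*theta)/g = 302^2*sin(2*3°)/9.81 = 971.806 m
apex_dist = R/2 = 971.806/2 = 485.9 m

485.9 m


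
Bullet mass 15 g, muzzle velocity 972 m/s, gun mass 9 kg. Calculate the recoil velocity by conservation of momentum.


v_recoil = m_p * v_p / m_gun = 0.015 * 972 / 9 = 1.62 m/s

1.62 m/s


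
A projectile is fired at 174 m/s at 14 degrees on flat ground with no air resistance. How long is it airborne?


T = 2*v0*sin(theta)/g = 2*174*sin(14°)/9.81 = 8.582 s

8.582 s


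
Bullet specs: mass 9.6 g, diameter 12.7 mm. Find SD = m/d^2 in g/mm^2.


SD = m/d^2 = 9.6/12.7^2 = 0.05952 g/mm^2

0.05952 g/mm^2


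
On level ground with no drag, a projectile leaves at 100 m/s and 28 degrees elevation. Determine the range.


R = v0^2 * sin(2*theta) / g = 100^2 * sin(2*28°) / 9.81 = 845.1 m

845.1 m


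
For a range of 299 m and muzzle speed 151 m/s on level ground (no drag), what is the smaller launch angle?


sin(2*theta) = R*g/v0^2 = 299*9.81/151^2 = 0.128643, theta = arcsin(0.128643)/2 = 3.696°

3.696 degrees


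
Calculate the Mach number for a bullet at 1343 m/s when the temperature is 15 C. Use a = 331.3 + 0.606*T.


a = 331.3 + 0.606*(15) = 340.39 m/s
M = v/a = 1343/340.39 = 3.945

3.945


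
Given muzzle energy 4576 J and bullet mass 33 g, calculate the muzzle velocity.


v = sqrt(2*E/m) = sqrt(2*4576/0.033) = 526.6 m/s

526.6 m/s


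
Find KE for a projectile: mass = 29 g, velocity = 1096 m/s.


E = 0.5*m*v^2 = 0.5*0.029*1096^2 = 17418 J

17418 J


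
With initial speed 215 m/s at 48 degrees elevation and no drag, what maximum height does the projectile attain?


H = (v0*sin(theta))^2 / (2g) = (215*sin(48°))^2 / (2*9.81) = 1301 m

1301 m


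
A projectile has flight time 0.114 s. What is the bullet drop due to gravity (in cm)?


drop = 0.5*g*t^2 = 0.5*9.81*0.114^2 = 0.0637454 m ≈ 6.375 cm

6.375 cm


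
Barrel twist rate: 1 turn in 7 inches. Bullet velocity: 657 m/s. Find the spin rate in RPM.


twist_m = 7*0.0254 = 0.1778 m
spin = v/twist = 657/0.1778 = 3695.163 rev/s
RPM = spin*60 = 3695.163*60 ≈ 221710 RPM

221710 RPM


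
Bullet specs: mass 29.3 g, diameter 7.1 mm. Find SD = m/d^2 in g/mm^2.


SD = m/d^2 = 29.3/7.1^2 = 0.5812 g/mm^2

0.5812 g/mm^2


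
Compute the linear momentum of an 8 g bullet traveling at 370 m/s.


p = m*v = 0.008*370 = 2.96 kg·m/s

2.96 kg·m/s


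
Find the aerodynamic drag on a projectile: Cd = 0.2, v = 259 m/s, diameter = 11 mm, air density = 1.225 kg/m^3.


A = pi*(d/2)^2 = pi*(11/2000)^2 = 9.50332e-05 m^2
Fd = 0.5*Cd*rho*A*v^2 = 0.5*0.2*1.225*9.50332e-05*259^2 = 0.7809 N

0.7809 N


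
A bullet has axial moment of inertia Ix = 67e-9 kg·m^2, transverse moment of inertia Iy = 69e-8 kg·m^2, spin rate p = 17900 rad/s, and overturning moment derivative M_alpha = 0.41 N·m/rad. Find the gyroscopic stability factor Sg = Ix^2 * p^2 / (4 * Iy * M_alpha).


Sg = Ix^2 * p^2 / (4 * Iy * M_alpha) = (67e-9)^2 * 17900^2 / (4 * 69e-8 * 0.41) = 1.271

1.271


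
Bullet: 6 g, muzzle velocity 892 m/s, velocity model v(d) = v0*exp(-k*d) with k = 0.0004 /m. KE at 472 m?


v = v0*exp(-k*d) = 892*exp(-0.0004*472) = 738.533 m/s
E = 0.5*m*v^2 = 0.5*0.006*738.533^2 = 1636 J

1636 J


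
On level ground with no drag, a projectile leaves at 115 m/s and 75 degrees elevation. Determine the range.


R = v0^2 * sin(2*theta) / g = 115^2 * sin(2*75°) / 9.81 = 674.1 m

674.1 m


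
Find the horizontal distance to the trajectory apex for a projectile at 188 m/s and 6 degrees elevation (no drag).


R = v0^2*sin(2*theta)/g = 188^2*sin(2*6°)/9.81 = 749.076 m
apex_dist = R/2 = 749.076/2 = 374.5 m

374.5 m


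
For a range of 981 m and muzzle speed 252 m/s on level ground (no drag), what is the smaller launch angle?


sin(2*theta) = R*g/v0^2 = 981*9.81/252^2 = 0.151543, theta = arcsin(0.151543)/2 = 4.358°

4.358 degrees


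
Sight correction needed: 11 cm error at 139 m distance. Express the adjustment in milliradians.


1 mrad subtends 1 cm per 10 m of range, so adj = error_cm / (dist_m / 10) = 11 / (139/10) = 0.7914 mrad

0.7914 mrad


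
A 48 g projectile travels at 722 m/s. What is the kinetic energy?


E = 0.5*m*v^2 = 0.5*0.048*722^2 = 12511 J

12511 J


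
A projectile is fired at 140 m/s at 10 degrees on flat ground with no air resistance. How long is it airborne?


T = 2*v0*sin(theta)/g = 2*140*sin(10°)/9.81 = 4.956 s

4.956 s


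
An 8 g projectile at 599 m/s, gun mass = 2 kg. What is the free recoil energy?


v_r = m_p*v_p/m_gun = 0.008*599/2 = 2.396 m/s, E_r = 0.5*m_gun*v_r^2 = 0.5*2*2.396^2 = 5.741 J

5.741 J


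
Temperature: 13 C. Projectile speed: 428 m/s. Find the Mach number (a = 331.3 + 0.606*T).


a = 331.3 + 0.606*(13) = 339.178 m/s
M = v/a = 428/339.178 = 1.262

1.262


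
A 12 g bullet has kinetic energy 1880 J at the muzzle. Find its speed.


v = sqrt(2*E/m) = sqrt(2*1880/0.012) = 559.8 m/s

559.8 m/s


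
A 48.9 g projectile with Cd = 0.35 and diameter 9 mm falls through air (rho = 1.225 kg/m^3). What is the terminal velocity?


A = pi*(d/2)^2 = pi*(9/2000)^2 = 6.36173e-05 m^2
vt = sqrt(2mg/(Cd*rho*A)) = sqrt(2*0.0489*9.81/(0.35 * 1.225 * 6.36173e-05)) = 187.5 m/s

187.5 m/s


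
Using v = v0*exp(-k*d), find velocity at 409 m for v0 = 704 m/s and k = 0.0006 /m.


v = v0*exp(-k*d) = 704*exp(-0.0006*409) = 550.8 m/s

550.8 m/s


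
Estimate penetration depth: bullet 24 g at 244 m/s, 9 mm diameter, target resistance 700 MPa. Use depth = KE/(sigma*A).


A = pi*(d/2)^2 = pi*(9/2)^2 = 63.6173 mm^2
E = 0.5*m*v^2 = 0.5*0.024*244^2 = 714.432 J
depth = E/(sigma*A) = 714.432 J / (700 MPa * 63.6173 mm^2) = 714.432/(700 * 63.6173) m = 0.0160431 m ≈ 16.04 mm

16.04 mm


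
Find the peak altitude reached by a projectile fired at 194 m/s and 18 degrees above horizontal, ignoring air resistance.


H = (v0*sin(theta))^2 / (2g) = (194*sin(18°))^2 / (2*9.81) = 183.2 m

183.2 m


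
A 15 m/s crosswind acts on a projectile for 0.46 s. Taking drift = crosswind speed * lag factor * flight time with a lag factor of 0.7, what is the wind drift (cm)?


drift = v_wind * lag * t = 15 * 0.7 * 0.46 = 4.83 m ≈ 483 cm

483 cm


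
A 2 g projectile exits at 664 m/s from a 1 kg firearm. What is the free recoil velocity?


v_recoil = m_p * v_p / m_gun = 0.002 * 664 / 1 = 1.328 m/s

1.328 m/s


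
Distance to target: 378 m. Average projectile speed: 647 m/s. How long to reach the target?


t = d/v = 378/647 = 0.5842 s

0.5842 s


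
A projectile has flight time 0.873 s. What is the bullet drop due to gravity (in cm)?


drop = 0.5*g*t^2 = 0.5*9.81*0.873^2 = 3.73824 m ≈ 373.8 cm

373.8 cm


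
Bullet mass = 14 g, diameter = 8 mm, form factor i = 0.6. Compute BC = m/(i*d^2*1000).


BC = m/(i*d^2*1000) = 14/(0.6 * 8^2 * 1000) = 0.0003646

0.0003646


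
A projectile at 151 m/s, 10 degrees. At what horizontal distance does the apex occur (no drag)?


R = v0^2*sin(2*theta)/g = 151^2*sin(2*10°)/9.81 = 794.944 m
apex_dist = R/2 = 794.944/2 = 397.5 m

397.5 m


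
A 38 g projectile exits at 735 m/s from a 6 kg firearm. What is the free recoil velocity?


v_recoil = m_p * v_p / m_gun = 0.038 * 735 / 6 = 4.655 m/s

4.655 m/s


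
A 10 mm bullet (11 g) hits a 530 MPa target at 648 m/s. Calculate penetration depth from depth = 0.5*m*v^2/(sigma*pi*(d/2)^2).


A = pi*(d/2)^2 = pi*(10/2)^2 = 78.5398 mm^2
E = 0.5*m*v^2 = 0.5*0.011*648^2 = 2309.47 J
depth = E/(sigma*A) = 2309.47 J / (530 MPa * 78.5398 mm^2) = 2309.47/(530 * 78.5398) m = 0.0554813 m ≈ 55.48 mm

55.48 mm


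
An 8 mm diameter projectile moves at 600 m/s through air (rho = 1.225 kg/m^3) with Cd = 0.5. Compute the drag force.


A = pi*(d/2)^2 = pi*(8/2000)^2 = 5.02655e-05 m^2
Fd = 0.5*Cd*rho*A*v^2 = 0.5*0.5*1.225*5.02655e-05*600^2 = 5.542 N

5.542 N


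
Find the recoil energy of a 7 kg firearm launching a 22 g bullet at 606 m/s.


v_r = m_p*v_p/m_gun = 0.022*606/7 = 1.90457 m/s, E_r = 0.5*m_gun*v_r^2 = 0.5*7*1.90457^2 = 12.7 J

12.7 J


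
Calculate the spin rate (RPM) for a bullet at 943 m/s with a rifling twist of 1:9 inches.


twist_m = 9*0.0254 = 0.2286 m
spin = v/twist = 943/0.2286 = 4125.109 rev/s
RPM = spin*60 = 4125.109*60 ≈ 247507 RPM

247507 RPM


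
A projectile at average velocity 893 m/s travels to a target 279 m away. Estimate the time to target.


t = d/v = 279/893 = 0.3124 s

0.3124 s


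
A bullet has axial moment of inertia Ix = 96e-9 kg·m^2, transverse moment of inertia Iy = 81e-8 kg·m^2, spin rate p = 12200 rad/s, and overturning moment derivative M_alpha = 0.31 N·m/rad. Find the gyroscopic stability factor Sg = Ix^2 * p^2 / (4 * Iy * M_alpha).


Sg = Ix^2 * p^2 / (4 * Iy * M_alpha) = (96e-9)^2 * 12200^2 / (4 * 81e-8 * 0.31) = 1.366

1.366


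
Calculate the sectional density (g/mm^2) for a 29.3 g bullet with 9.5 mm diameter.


SD = m/d^2 = 29.3/9.5^2 = 0.3247 g/mm^2

0.3247 g/mm^2


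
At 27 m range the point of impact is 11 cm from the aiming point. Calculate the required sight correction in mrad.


1 mrad subtends 1 cm per 10 m of range, so adj = error_cm / (dist_m / 10) = 11 / (27/10) = 4.074 mrad

4.074 mrad


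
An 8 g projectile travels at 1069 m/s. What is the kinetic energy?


E = 0.5*m*v^2 = 0.5*0.008*1069^2 = 4571 J

4571 J


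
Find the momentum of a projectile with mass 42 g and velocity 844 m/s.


p = m*v = 0.042*844 = 35.45 kg·m/s

35.45 kg·m/s


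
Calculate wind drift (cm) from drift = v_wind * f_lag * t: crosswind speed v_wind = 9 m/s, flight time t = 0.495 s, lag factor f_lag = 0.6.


drift = v_wind * lag * t = 9 * 0.6 * 0.495 = 2.673 m ≈ 267.3 cm

267.3 cm


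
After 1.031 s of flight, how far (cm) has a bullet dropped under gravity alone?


drop = 0.5*g*t^2 = 0.5*9.81*1.031^2 = 5.21382 m ≈ 521.4 cm

521.4 cm


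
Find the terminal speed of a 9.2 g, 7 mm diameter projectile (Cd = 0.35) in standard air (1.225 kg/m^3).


A = pi*(d/2)^2 = pi*(7/2000)^2 = 3.84845e-05 m^2
vt = sqrt(2mg/(Cd*rho*A)) = sqrt(2*0.0092*9.81/(0.35 * 1.225 * 3.84845e-05)) = 104.6 m/s

104.6 m/s


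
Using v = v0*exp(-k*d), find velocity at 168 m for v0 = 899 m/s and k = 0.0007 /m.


v = v0*exp(-k*d) = 899*exp(-0.0007*168) = 799.3 m/s

799.3 m/s


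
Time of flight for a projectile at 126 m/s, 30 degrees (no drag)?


T = 2*v0*sin(theta)/g = 2*126*sin(30°)/9.81 = 12.84 s

12.84 s


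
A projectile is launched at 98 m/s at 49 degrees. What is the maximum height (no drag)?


H = (v0*sin(theta))^2 / (2g) = (98*sin(49°))^2 / (2*9.81) = 278.8 m

278.8 m


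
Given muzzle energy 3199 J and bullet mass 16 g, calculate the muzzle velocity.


v = sqrt(2*E/m) = sqrt(2*3199/0.016) = 632.4 m/s

632.4 m/s


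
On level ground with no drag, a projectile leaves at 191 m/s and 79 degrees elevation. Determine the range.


R = v0^2 * sin(2*theta) / g = 191^2 * sin(2*79°) / 9.81 = 1393 m

1393 m


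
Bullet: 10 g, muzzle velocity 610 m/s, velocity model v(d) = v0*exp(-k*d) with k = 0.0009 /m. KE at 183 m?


v = v0*exp(-k*d) = 610*exp(-0.0009*183) = 517.37 m/s
E = 0.5*m*v^2 = 0.5*0.01*517.37^2 = 1338 J

1338 J


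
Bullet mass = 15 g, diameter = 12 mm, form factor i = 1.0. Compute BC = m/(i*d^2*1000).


BC = m/(i*d^2*1000) = 15/(1.0 * 12^2 * 1000) = 0.0001042

0.0001042


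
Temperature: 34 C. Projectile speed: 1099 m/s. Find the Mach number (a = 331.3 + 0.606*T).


a = 331.3 + 0.606*(34) = 351.904 m/s
M = v/a = 1099/351.904 = 3.123

3.123


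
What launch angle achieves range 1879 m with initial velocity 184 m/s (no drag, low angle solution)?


sin(2*theta) = R*g/v0^2 = 1879*9.81/184^2 = 0.544453, theta = arcsin(0.544453)/2 = 16.49°

16.49 degrees


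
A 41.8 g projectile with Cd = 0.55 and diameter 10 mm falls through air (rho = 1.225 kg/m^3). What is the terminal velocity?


A = pi*(d/2)^2 = pi*(10/2000)^2 = 7.85398e-05 m^2
vt = sqrt(2mg/(Cd*rho*A)) = sqrt(2*0.0418*9.81/(0.55 * 1.225 * 7.85398e-05)) = 124.5 m/s

124.5 m/s


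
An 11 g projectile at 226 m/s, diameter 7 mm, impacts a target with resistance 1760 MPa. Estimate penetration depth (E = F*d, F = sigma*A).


A = pi*(d/2)^2 = pi*(7/2)^2 = 38.4845 mm^2
E = 0.5*m*v^2 = 0.5*0.011*226^2 = 280.918 J
depth = E/(sigma*A) = 280.918 J / (1760 MPa * 38.4845 mm^2) = 280.918/(1760 * 38.4845) m = 0.00414745 m ≈ 4.147 mm

4.147 mm


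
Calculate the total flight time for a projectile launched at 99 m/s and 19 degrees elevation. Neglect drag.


T = 2*v0*sin(theta)/g = 2*99*sin(19°)/9.81 = 6.571 s

6.571 s


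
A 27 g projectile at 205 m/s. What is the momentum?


p = m*v = 0.027*205 = 5.535 kg·m/s

5.535 kg·m/s


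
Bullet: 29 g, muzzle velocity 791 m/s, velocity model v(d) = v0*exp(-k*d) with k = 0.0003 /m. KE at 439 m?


v = v0*exp(-k*d) = 791*exp(-0.0003*439) = 693.394 m/s
E = 0.5*m*v^2 = 0.5*0.029*693.394^2 = 6972 J

6972 J


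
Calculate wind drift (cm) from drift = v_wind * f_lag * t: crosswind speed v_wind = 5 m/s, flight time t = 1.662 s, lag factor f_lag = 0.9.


drift = v_wind * lag * t = 5 * 0.9 * 1.662 = 7.479 m ≈ 747.9 cm

747.9 cm


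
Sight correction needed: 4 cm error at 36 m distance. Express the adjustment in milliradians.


1 mrad subtends 1 cm per 10 m of range, so adj = error_cm / (dist_m / 10) = 4 / (36/10) = 1.111 mrad

1.111 mrad


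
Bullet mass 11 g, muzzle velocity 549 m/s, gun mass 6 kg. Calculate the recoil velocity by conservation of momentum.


v_recoil = m_p * v_p / m_gun = 0.011 * 549 / 6 = 1.006 m/s

1.006 m/s


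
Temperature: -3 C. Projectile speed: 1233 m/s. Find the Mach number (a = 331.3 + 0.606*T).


a = 331.3 + 0.606*(-3) = 329.482 m/s
M = v/a = 1233/329.482 = 3.742

3.742


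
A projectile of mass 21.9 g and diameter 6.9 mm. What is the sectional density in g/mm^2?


SD = m/d^2 = 21.9/6.9^2 = 0.46 g/mm^2

0.46 g/mm^2


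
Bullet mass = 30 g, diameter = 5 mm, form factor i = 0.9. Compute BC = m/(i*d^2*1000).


BC = m/(i*d^2*1000) = 30/(0.9 * 5^2 * 1000) = 0.001333

0.001333


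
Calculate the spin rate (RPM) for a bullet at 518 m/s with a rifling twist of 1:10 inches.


twist_m = 10*0.0254 = 0.254 m
spin = v/twist = 518/0.254 = 2039.37 rev/s
RPM = spin*60 = 2039.37*60 ≈ 122362 RPM

122362 RPM


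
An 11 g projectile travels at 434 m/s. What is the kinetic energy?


E = 0.5*m*v^2 = 0.5*0.011*434^2 = 1036 J

1036 J


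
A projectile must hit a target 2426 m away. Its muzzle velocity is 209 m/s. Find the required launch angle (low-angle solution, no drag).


sin(2*theta) = R*g/v0^2 = 2426*9.81/209^2 = 0.544838, theta = arcsin(0.544838)/2 = 16.51°

16.51 degrees


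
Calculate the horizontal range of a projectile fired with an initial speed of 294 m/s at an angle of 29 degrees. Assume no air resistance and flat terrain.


R = v0^2 * sin(2*theta) / g = 294^2 * sin(2*29°) / 9.81 = 7472 m

7472 m


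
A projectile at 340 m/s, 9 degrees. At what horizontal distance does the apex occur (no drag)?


R = v0^2*sin(2*theta)/g = 340^2*sin(2*9°)/9.81 = 3641.42 m
apex_dist = R/2 = 3641.42/2 = 1821 m

1821 m


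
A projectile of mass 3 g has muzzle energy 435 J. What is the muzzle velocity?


v = sqrt(2*E/m) = sqrt(2*435/0.003) = 538.5 m/s

538.5 m/s


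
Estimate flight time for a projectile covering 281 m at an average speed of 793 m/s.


t = d/v = 281/793 = 0.3544 s

0.3544 s


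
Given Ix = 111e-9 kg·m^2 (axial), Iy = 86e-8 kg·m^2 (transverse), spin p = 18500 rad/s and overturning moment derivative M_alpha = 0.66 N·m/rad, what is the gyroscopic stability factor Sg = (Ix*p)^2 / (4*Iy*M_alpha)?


Sg = Ix^2 * p^2 / (4 * Iy * M_alpha) = (111e-9)^2 * 18500^2 / (4 * 86e-8 * 0.66) = 1.857

1.857


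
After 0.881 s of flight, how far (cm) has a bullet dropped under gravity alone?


drop = 0.5*g*t^2 = 0.5*9.81*0.881^2 = 3.80707 m ≈ 380.7 cm

380.7 cm


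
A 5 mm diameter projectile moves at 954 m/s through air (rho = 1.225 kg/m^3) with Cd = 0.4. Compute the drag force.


A = pi*(d/2)^2 = pi*(5/2000)^2 = 1.96350e-05 m^2
Fd = 0.5*Cd*rho*A*v^2 = 0.5*0.4*1.225*1.96350e-05*954^2 = 4.378 N

4.378 N


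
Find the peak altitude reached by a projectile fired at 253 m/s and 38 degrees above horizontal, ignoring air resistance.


H = (v0*sin(theta))^2 / (2g) = (253*sin(38°))^2 / (2*9.81) = 1237 m

1237 m


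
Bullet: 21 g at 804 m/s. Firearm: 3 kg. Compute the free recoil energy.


v_r = m_p*v_p/m_gun = 0.021*804/3 = 5.628 m/s, E_r = 0.5*m_gun*v_r^2 = 0.5*3*5.628^2 = 47.51 J

47.51 J


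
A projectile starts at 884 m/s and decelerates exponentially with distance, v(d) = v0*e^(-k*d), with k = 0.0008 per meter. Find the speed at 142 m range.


v = v0*exp(-k*d) = 884*exp(-0.0008*142) = 789.1 m/s

789.1 m/s


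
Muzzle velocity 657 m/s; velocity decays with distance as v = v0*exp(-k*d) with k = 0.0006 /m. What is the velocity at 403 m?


v = v0*exp(-k*d) = 657*exp(-0.0006*403) = 515.9 m/s

515.9 m/s


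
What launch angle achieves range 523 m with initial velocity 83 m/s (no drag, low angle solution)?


sin(2*theta) = R*g/v0^2 = 523*9.81/83^2 = 0.744757, theta = arcsin(0.744757)/2 = 24.07°

24.07 degrees


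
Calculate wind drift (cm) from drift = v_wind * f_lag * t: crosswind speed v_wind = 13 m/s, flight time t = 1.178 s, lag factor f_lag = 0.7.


drift = v_wind * lag * t = 13 * 0.7 * 1.178 = 10.7198 m ≈ 1072 cm

1072 cm


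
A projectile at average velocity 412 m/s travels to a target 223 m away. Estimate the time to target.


t = d/v = 223/412 = 0.5413 s

0.5413 s


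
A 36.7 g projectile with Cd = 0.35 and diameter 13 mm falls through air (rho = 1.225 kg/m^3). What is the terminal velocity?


A = pi*(d/2)^2 = pi*(13/2000)^2 = 1.32732e-04 m^2
vt = sqrt(2mg/(Cd*rho*A)) = sqrt(2*0.0367*9.81/(0.35 * 1.225 * 1.32732e-04)) = 112.5 m/s

112.5 m/s


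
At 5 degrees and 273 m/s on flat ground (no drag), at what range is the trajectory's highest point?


R = v0^2*sin(2*theta)/g = 273^2*sin(2*5°)/9.81 = 1319.25 m
apex_dist = R/2 = 1319.25/2 = 659.6 m

659.6 m


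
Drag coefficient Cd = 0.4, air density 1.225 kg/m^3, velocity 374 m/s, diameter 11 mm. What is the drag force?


A = pi*(d/2)^2 = pi*(11/2000)^2 = 9.50332e-05 m^2
Fd = 0.5*Cd*rho*A*v^2 = 0.5*0.4*1.225*9.50332e-05*374^2 = 3.257 N

3.257 N


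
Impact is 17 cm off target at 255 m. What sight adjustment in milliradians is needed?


1 mrad subtends 1 cm per 10 m of range, so adj = error_cm / (dist_m / 10) = 17 / (255/10) = 0.6667 mrad

0.6667 mrad


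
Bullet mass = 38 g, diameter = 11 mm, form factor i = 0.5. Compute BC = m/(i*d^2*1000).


BC = m/(i*d^2*1000) = 38/(0.5 * 11^2 * 1000) = 0.0006281

0.0006281


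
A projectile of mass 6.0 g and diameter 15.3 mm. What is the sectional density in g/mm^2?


SD = m/d^2 = 6.0/15.3^2 = 0.02563 g/mm^2

0.02563 g/mm^2


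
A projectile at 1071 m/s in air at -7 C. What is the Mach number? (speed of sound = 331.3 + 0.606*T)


a = 331.3 + 0.606*(-7) = 327.058 m/s
M = v/a = 1071/327.058 = 3.275

3.275


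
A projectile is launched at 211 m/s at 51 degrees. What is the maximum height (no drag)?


H = (v0*sin(theta))^2 / (2g) = (211*sin(51°))^2 / (2*9.81) = 1370 m

1370 m


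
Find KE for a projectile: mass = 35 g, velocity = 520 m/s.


E = 0.5*m*v^2 = 0.5*0.035*520^2 = 4732 J

4732 J


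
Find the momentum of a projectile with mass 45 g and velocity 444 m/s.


p = m*v = 0.045*444 = 19.98 kg·m/s

19.98 kg·m/s


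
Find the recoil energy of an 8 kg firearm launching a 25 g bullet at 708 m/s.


v_r = m_p*v_p/m_gun = 0.025*708/8 = 2.2125 m/s, E_r = 0.5*m_gun*v_r^2 = 0.5*8*2.2125^2 = 19.58 J

19.58 J


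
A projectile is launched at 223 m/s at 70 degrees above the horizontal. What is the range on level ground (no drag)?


R = v0^2 * sin(2*theta) / g = 223^2 * sin(2*70°) / 9.81 = 3258 m

3258 m


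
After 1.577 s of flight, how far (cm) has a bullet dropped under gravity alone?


drop = 0.5*g*t^2 = 0.5*9.81*1.577^2 = 12.1984 m ≈ 1220 cm

1220 cm


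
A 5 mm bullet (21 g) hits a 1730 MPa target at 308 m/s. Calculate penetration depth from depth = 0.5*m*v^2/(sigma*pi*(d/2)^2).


A = pi*(d/2)^2 = pi*(5/2)^2 = 19.635 mm^2
E = 0.5*m*v^2 = 0.5*0.021*308^2 = 996.072 J
depth = E/(sigma*A) = 996.072 J / (1730 MPa * 19.635 mm^2) = 996.072/(1730 * 19.635) m = 0.0293234 m ≈ 29.32 mm

29.32 mm


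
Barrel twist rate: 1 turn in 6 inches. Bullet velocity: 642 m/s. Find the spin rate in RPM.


twist_m = 6*0.0254 = 0.1524 m
spin = v/twist = 642/0.1524 = 4212.598 rev/s
RPM = spin*60 = 4212.598*60 ≈ 252756 RPM

252756 RPM


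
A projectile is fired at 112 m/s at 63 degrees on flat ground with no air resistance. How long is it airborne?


T = 2*v0*sin(theta)/g = 2*112*sin(63°)/9.81 = 20.35 s

20.35 s


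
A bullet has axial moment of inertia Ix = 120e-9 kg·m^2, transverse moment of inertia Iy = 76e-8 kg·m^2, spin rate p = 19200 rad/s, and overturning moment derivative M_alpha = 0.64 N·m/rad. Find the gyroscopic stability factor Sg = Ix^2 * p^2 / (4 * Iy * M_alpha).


Sg = Ix^2 * p^2 / (4 * Iy * M_alpha) = (120e-9)^2 * 19200^2 / (4 * 76e-8 * 0.64) = 2.728

2.728


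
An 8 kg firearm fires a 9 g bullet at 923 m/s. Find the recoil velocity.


v_recoil = m_p * v_p / m_gun = 0.009 * 923 / 8 = 1.038 m/s

1.038 m/s


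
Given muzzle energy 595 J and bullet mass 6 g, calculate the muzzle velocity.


v = sqrt(2*E/m) = sqrt(2*595/0.006) = 445.3 m/s

445.3 m/s


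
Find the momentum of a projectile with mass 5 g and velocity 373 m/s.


p = m*v = 0.005*373 = 1.865 kg·m/s

1.865 kg·m/s


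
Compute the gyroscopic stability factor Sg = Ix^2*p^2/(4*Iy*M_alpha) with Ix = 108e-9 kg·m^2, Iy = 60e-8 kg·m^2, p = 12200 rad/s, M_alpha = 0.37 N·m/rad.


Sg = Ix^2 * p^2 / (4 * Iy * M_alpha) = (108e-9)^2 * 12200^2 / (4 * 60e-8 * 0.37) = 1.955

1.955


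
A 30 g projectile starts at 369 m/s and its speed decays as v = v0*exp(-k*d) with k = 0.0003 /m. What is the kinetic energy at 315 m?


v = v0*exp(-k*d) = 369*exp(-0.0003*315) = 335.726 m/s
E = 0.5*m*v^2 = 0.5*0.03*335.726^2 = 1691 J

1691 J


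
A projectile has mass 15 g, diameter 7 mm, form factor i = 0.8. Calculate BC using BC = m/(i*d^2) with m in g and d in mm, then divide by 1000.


BC = m/(i*d^2*1000) = 15/(0.8 * 7^2 * 1000) = 0.0003827

0.0003827


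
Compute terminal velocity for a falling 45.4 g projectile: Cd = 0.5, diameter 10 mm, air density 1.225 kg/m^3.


A = pi*(d/2)^2 = pi*(10/2000)^2 = 7.85398e-05 m^2
vt = sqrt(2mg/(Cd*rho*A)) = sqrt(2*0.0454*9.81/(0.5 * 1.225 * 7.85398e-05)) = 136.1 m/s

136.1 m/s


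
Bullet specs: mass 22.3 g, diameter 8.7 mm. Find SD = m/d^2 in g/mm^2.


SD = m/d^2 = 22.3/8.7^2 = 0.2946 g/mm^2

0.2946 g/mm^2


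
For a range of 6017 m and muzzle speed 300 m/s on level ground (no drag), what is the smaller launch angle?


sin(2*theta) = R*g/v0^2 = 6017*9.81/300^2 = 0.655853, theta = arcsin(0.655853)/2 = 20.49°

20.49 degrees


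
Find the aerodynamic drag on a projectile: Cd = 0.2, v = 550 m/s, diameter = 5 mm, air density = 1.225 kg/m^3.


A = pi*(d/2)^2 = pi*(5/2000)^2 = 1.96350e-05 m^2
Fd = 0.5*Cd*rho*A*v^2 = 0.5*0.2*1.225*1.96350e-05*550^2 = 0.7276 N

0.7276 N


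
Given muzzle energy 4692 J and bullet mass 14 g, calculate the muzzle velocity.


v = sqrt(2*E/m) = sqrt(2*4692/0.014) = 818.7 m/s

818.7 m/s


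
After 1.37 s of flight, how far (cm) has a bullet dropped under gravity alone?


drop = 0.5*g*t^2 = 0.5*9.81*1.37^2 = 9.20619 m ≈ 920.6 cm

920.6 cm


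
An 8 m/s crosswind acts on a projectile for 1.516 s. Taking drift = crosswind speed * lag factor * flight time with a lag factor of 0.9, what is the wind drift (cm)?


drift = v_wind * lag * t = 8 * 0.9 * 1.516 = 10.9152 m ≈ 1092 cm

1092 cm


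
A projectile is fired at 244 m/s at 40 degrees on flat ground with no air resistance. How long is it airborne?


T = 2*v0*sin(theta)/g = 2*244*sin(40°)/9.81 = 31.98 s

31.98 s


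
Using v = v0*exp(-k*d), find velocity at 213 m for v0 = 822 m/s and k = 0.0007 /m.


v = v0*exp(-k*d) = 822*exp(-0.0007*213) = 708.1 m/s

708.1 m/s


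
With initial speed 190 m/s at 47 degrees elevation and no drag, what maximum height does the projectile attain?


H = (v0*sin(theta))^2 / (2g) = (190*sin(47°))^2 / (2*9.81) = 984.2 m

984.2 m


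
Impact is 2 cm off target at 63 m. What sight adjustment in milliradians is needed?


1 mrad subtends 1 cm per 10 m of range, so adj = error_cm / (dist_m / 10) = 2 / (63/10) = 0.3175 mrad

0.3175 mrad


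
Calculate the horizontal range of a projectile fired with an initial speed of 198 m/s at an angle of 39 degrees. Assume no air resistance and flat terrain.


R = v0^2 * sin(2*theta) / g = 198^2 * sin(2*39°) / 9.81 = 3909 m

3909 m


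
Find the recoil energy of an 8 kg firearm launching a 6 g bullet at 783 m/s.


v_r = m_p*v_p/m_gun = 0.006*783/8 = 0.58725 m/s, E_r = 0.5*m_gun*v_r^2 = 0.5*8*0.58725^2 = 1.379 J

1.379 J


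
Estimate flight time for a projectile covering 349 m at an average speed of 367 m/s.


t = d/v = 349/367 = 0.951 s

0.951 s


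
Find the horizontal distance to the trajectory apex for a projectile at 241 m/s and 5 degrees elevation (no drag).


R = v0^2*sin(2*theta)/g = 241^2*sin(2*5°)/9.81 = 1028.1 m
apex_dist = R/2 = 1028.1/2 = 514 m

514 m


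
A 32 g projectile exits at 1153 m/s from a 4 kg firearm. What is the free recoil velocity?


v_recoil = m_p * v_p / m_gun = 0.032 * 1153 / 4 = 9.224 m/s

9.224 m/s


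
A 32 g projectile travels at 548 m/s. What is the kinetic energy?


E = 0.5*m*v^2 = 0.5*0.032*548^2 = 4805 J

4805 J


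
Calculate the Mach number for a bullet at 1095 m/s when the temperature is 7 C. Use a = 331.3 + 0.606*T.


a = 331.3 + 0.606*(7) = 335.542 m/s
M = v/a = 1095/335.542 = 3.263

3.263


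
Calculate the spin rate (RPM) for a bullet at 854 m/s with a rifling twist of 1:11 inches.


twist_m = 11*0.0254 = 0.2794 m
spin = v/twist = 854/0.2794 = 3056.55 rev/s
RPM = spin*60 = 3056.55*60 ≈ 183393 RPM

183393 RPM


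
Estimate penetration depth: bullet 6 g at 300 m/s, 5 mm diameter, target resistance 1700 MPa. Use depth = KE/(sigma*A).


A = pi*(d/2)^2 = pi*(5/2)^2 = 19.635 mm^2
E = 0.5*m*v^2 = 0.5*0.006*300^2 = 270 J
depth = E/(sigma*A) = 270 J / (1700 MPa * 19.635 mm^2) = 270/(1700 * 19.635) m = 0.00808882 m ≈ 8.089 mm

8.089 mm
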